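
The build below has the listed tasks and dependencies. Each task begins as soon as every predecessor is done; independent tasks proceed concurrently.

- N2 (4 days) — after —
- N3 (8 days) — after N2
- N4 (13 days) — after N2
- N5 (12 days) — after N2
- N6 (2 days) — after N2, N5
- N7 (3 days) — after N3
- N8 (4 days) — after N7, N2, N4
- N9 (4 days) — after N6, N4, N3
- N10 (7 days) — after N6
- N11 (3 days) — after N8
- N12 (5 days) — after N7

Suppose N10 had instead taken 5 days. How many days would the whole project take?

24

Actual critical path: N2→N5→N6→N10 = 4+12+2+7 = 25 ⇒ 25 days.
N10 is on the critical path; changing it to 5 makes that path 23 days.
The binding chain switches to N2→N4→N8→N11 = 4+13+4+3 = 24; finish 24 days.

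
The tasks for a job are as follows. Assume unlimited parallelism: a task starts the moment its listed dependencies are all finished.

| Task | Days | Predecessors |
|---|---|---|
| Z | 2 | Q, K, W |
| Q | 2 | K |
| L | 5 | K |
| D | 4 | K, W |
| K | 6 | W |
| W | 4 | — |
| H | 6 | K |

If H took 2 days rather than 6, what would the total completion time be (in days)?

Baseline: W→K→H = 4+6+6 = 16 → 16 days.
H is on the critical path; changing it to 2 makes that path 12 days.
Now W→K→L = 4+6+5 = 15 is longest, so the finish becomes 15 days.

15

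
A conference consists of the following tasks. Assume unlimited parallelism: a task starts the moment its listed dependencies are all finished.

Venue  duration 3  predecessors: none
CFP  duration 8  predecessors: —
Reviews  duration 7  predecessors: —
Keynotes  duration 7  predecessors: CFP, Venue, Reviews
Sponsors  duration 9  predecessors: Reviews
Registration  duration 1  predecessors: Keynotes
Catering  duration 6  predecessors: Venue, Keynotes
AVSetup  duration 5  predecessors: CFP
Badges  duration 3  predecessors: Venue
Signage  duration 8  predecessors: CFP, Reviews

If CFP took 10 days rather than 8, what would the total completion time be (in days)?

23

As given, the longest chain is CFP→Keynotes→Catering = 8+7+6 = 21, so the finish is 21 days.
CFP is on the critical path; changing it to 10 makes that path 23 days.
The critical path is still CFP→Keynotes→Catering; finish is now 23 days.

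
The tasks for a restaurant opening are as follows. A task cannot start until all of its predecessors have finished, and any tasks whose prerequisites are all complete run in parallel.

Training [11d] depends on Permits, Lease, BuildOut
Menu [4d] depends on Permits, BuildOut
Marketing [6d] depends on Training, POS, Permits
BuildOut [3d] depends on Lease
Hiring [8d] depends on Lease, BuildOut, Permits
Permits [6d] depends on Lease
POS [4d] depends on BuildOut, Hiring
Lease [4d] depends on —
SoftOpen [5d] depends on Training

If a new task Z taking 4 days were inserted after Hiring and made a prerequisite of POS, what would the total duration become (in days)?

32

Originally the project takes 28 days.
With Z inserted, POS now waits for max(BuildOut, Hiring, Z).
New critical path: Lease→Permits→Hiring→Z→POS→Marketing = 4+6+8+4+4+6 = 32 ⇒ 32 days.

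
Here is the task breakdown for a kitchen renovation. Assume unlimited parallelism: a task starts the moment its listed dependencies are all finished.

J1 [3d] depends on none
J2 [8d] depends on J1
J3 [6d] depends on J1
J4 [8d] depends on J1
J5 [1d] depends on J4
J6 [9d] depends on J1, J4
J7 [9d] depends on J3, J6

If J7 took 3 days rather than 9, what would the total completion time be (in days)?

Baseline: J1→J4→J6→J7 = 3+8+9+9 = 29 → 29 days.
J7 lies on that path, so at 3 days the path becomes 23 days.
No other chain overtakes it, so the finish is 23 days.

23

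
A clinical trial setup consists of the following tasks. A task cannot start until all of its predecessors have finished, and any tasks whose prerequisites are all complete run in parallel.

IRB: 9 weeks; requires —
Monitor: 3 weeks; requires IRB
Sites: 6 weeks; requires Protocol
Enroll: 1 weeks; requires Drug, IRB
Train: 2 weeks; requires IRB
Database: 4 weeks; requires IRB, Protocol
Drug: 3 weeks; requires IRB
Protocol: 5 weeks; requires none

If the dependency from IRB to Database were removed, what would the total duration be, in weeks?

13

Before: longest chain IRB→Drug→Enroll = 9+3+1 = 13, finish 13.
Without IRB→Database, Database's earliest start moves from 9 to 5.
New critical path: IRB→Drug→Enroll = 9+3+1 = 13 ⇒ 13 weeks.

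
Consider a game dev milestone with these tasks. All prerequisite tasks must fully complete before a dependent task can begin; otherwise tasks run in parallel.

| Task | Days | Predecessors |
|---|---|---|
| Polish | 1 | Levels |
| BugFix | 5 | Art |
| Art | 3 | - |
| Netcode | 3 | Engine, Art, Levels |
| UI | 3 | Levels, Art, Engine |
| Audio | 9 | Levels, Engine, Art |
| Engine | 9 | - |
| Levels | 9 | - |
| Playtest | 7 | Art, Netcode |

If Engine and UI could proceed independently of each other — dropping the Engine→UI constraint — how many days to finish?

Original critical path: Engine→Netcode→Playtest = 9+3+7 = 19 ⇒ 19 days.
Dropping Engine→UI doesn't change UI's earliest start (9); another predecessor still binds.
New critical path: Engine→Netcode→Playtest = 9+3+7 = 19 ⇒ 19 days.

19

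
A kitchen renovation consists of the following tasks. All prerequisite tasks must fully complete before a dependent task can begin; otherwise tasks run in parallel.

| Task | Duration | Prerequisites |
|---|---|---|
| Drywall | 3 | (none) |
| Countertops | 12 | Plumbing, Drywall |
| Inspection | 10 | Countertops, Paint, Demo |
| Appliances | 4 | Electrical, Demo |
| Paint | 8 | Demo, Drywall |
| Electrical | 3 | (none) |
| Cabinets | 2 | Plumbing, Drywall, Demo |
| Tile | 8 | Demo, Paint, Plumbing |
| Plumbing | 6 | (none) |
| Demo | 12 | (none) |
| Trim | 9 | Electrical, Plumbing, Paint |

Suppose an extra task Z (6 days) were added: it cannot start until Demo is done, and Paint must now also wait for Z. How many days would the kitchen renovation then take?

36

Originally the kitchen renovation takes 30 days.
With Z inserted, Paint now waits for max(Demo, Drywall, Z).
New critical path: Demo→Z→Paint→Inspection = 12+6+8+10 = 36 ⇒ 36 days.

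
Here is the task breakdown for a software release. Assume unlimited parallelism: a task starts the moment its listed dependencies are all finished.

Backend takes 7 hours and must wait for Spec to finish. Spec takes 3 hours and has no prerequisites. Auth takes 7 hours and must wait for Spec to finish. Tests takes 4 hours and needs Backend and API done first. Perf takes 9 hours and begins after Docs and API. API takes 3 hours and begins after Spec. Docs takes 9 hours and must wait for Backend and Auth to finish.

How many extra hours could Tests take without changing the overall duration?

14

Spec→Backend→Docs→Perf = 3+7+9+9 = 28 sets the makespan at 28 hours.
Longest path through Tests: 14 hours (earliest finish 14, latest finish 28).
So Tests can slip 28 − 14 = 14 hours.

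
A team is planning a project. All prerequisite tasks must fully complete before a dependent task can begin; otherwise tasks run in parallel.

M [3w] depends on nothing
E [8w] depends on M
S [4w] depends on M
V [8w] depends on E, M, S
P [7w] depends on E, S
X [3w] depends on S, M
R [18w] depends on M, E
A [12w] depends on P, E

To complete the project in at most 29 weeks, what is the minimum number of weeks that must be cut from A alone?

1

Current finish: 30 weeks; target: 29.
A is on every critical path, so each week cut from A cuts the finish by one (this holds down to a finish of 29).
Need 30 − 29 = 1 week off A → A becomes 11 weeks, finish becomes 29.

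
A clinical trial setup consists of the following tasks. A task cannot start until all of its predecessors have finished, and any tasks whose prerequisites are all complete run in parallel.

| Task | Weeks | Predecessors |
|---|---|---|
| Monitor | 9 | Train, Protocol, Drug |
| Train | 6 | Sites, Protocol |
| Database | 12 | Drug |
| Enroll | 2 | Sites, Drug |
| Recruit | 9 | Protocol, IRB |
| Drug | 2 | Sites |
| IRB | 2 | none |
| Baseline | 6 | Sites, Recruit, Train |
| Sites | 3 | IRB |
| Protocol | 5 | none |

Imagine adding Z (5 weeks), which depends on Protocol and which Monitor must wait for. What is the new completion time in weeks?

20

Originally the clinical trial setup takes 20 weeks.
With Z inserted, Monitor now waits for max(Train, Protocol, Drug, Z).
New critical path: Protocol→Recruit→Baseline = 5+9+6 = 20 ⇒ 20 weeks.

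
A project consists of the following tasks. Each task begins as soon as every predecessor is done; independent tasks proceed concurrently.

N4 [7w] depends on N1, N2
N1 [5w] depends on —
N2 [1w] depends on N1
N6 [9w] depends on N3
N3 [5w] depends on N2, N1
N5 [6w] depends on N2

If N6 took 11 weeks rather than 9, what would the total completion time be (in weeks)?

22

As given, the longest chain is N1→N2→N3→N6 = 5+1+5+9 = 20, so the finish is 20 weeks.
Since N6 is critical, the +2 change carries straight to that chain (now 22 weeks).
No other chain overtakes it, so the finish is 22 weeks.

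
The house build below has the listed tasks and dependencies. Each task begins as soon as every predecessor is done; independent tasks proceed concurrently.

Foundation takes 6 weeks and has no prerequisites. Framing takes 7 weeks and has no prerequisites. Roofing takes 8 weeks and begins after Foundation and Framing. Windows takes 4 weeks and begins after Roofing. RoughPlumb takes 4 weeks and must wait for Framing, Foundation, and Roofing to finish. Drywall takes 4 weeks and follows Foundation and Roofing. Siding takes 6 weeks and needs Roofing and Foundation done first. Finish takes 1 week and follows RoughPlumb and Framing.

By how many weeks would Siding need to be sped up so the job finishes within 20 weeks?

Current finish: 21 weeks; target: 20.
Siding is on every critical path, so each week cut from Siding cuts the finish by one (this holds down to a finish of 20).
Need 21 − 20 = 1 week off Siding → Siding becomes 5 weeks, finish becomes 20.

1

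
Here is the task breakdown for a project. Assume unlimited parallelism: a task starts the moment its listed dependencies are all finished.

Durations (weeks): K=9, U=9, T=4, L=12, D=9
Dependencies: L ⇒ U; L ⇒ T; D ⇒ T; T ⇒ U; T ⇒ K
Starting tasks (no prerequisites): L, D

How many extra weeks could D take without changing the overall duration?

3

The longest chain is L→T→U = 12+4+9 = 25; overall finish 25 weeks.
Longest path through D: 22 weeks (earliest finish 9, latest finish 12).
Slack of D = 3 − 0 = 3 weeks.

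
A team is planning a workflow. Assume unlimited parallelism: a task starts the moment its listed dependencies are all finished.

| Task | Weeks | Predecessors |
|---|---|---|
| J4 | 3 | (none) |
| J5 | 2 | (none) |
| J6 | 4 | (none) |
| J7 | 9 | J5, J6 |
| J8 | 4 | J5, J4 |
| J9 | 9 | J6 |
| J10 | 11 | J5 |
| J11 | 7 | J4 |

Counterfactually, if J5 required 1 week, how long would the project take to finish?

As given, the longest chain is J5→J10 = 2+11 = 13, so the finish is 13 weeks.
J5 lies on that path, so at 1 week the path becomes 12 weeks.
The binding chain switches to J6→J7 = 4+9 = 13; finish 13 weeks.

13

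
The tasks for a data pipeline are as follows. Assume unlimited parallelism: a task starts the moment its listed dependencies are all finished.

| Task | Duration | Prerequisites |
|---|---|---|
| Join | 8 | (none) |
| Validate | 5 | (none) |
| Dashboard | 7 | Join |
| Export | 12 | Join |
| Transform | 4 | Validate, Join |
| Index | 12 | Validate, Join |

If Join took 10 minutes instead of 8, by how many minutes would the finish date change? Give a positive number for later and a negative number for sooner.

2

As given, the longest chain is Join→Export = 8+12 = 20, so the finish is 20 minutes.
Join lies on that path, so at 10 minutes the path becomes 22 minutes.
No other chain overtakes it, so the finish is 22 minutes.
Change in finish: 22 − 20 = +2 minutes.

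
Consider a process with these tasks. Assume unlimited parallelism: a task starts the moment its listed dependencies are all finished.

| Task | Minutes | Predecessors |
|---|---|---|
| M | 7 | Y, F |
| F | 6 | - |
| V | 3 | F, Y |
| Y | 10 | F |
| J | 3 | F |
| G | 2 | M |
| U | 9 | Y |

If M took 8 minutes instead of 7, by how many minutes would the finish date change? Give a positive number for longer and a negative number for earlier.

As given, the longest chain is F→Y→M→G = 6+10+7+2 = 25, so the finish is 25 minutes.
M is on the critical path; changing it to 8 makes that path 26 minutes.
No other chain overtakes it, so the finish is 26 minutes.
Change in finish: 26 − 25 = +1 minutes.

1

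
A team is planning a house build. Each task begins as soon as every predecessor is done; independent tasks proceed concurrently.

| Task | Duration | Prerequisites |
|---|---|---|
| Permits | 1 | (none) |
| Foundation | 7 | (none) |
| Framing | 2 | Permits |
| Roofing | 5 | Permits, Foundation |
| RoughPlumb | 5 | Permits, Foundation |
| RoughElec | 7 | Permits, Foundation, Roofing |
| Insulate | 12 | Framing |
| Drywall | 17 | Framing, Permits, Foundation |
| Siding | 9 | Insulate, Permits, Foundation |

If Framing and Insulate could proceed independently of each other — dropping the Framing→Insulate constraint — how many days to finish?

24

Original critical path: Permits→Framing→Insulate→Siding = 1+2+12+9 = 24 ⇒ 24 days.
Without Framing→Insulate, Insulate's earliest start moves from 3 to 0.
After: Foundation→Drywall = 7+17 = 24 → 24 days.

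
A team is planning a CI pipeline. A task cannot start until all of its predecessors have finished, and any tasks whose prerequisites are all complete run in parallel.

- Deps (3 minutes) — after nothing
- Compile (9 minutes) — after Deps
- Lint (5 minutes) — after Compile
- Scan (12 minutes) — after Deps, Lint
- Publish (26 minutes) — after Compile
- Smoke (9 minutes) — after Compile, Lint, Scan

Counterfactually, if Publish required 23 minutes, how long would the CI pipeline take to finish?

38

Actual critical path: Deps→Compile→Publish = 3+9+26 = 38 ⇒ 38 minutes.
Since Publish is critical, the -3 change carries straight to that chain (now 35 minutes).
New critical path: Deps→Compile→Lint→Scan→Smoke = 3+9+5+12+9 = 38 ⇒ 38 minutes.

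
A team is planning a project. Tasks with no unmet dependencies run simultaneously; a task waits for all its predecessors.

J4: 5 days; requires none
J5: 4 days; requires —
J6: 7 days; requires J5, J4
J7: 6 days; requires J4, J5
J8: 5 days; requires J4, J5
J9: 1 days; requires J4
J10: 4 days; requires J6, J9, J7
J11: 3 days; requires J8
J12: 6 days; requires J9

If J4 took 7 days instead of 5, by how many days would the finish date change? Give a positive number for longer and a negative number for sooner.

2

As given, the longest chain is J4→J6→J10 = 5+7+4 = 16, so the finish is 16 days.
J4 is on the critical path; changing it to 7 makes that path 18 days.
No other chain overtakes it, so the finish is 18 days.
Change in finish: 18 − 16 = +2 days.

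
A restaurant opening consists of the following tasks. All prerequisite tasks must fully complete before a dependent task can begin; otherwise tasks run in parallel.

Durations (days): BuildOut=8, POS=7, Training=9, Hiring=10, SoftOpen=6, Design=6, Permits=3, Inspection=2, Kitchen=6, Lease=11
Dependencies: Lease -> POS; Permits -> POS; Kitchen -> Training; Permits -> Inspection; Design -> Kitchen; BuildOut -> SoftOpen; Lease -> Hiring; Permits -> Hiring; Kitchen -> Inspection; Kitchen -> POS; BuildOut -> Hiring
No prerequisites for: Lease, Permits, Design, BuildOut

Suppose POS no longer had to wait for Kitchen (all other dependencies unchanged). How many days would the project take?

With the dependency in place, Lease→Hiring = 11+10 = 21 sets the finish at 21 days.
Without Kitchen→POS, POS's earliest start moves from 12 to 11.
After: Lease→Hiring = 11+10 = 21 → 21 days.

21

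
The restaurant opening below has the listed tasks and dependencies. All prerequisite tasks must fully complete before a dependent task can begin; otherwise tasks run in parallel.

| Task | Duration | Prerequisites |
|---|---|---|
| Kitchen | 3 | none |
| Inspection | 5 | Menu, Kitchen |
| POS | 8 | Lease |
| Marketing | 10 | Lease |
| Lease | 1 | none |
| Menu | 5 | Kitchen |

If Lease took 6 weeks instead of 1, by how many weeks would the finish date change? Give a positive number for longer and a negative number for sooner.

3

The binding path is Kitchen→Menu→Inspection = 3+5+5 = 13; finish at 13 weeks.
Lease has 2 weeks of float (longest path through it is 11).
New critical path: Lease→Marketing = 6+10 = 16 ⇒ 16 weeks.
Change in finish: 16 − 13 = +3 weeks.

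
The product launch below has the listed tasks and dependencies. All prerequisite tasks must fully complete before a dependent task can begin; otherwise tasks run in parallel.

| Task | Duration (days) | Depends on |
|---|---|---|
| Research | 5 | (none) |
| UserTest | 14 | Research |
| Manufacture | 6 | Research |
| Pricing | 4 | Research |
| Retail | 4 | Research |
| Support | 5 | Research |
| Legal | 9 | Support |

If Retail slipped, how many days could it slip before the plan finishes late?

10

The longest chain is Research→UserTest = 5+14 = 19; overall finish 19 days.
Retail finishes as early as 9 and must finish by 19.
Slack of Retail = 15 − 5 = 10 days.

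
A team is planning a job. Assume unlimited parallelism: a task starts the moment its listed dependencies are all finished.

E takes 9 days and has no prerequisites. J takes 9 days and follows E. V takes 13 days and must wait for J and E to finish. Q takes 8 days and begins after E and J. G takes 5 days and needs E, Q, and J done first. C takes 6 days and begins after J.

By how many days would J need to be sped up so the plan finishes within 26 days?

Current finish: 31 days; target: 26.
J is on every critical path, so each day cut from J cuts the finish by one (this holds down to a finish of 23).
Need 31 − 26 = 5 days off J → J becomes 4 days, finish becomes 26.

5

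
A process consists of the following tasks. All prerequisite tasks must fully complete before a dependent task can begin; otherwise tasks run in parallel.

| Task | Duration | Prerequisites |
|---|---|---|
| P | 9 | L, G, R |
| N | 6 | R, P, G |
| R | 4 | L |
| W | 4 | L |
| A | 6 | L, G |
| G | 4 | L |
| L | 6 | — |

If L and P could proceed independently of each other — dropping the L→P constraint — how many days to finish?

With the dependency in place, L→R→P→N = 6+4+9+6 = 25 sets the finish at 25 days.
Dropping L→P doesn't change P's earliest start (10); another predecessor still binds.
New critical path: L→R→P→N = 6+4+9+6 = 25 ⇒ 25 days.

25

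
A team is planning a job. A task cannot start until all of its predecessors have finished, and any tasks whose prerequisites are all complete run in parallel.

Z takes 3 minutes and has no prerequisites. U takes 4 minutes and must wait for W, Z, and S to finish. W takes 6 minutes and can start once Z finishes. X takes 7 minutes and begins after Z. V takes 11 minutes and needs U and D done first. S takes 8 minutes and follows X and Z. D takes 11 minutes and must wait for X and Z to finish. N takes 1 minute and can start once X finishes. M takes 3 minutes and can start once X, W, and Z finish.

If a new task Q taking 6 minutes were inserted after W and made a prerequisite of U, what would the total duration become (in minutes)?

33

Originally the job takes 33 minutes.
With Q inserted, U now waits for max(W, Z, S, Q).
New critical path: Z→X→S→U→V = 3+7+8+4+11 = 33 ⇒ 33 minutes.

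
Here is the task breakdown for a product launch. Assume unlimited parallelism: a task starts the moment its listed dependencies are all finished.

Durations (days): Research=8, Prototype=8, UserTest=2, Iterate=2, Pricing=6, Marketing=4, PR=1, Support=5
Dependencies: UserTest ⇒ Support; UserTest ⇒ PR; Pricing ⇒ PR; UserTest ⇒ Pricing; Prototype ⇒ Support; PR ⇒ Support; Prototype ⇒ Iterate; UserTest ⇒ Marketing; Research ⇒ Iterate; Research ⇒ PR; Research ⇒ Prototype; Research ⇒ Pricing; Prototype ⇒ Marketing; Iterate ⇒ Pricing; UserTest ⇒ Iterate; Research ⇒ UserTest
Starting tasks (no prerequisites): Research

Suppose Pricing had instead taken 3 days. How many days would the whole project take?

As given, the longest chain is Research→Prototype→Iterate→Pricing→PR→Support = 8+8+2+6+1+5 = 30, so the finish is 30 days.
Pricing lies on that path, so at 3 days the path becomes 27 days.
That remains the longest chain; total 27 days.

27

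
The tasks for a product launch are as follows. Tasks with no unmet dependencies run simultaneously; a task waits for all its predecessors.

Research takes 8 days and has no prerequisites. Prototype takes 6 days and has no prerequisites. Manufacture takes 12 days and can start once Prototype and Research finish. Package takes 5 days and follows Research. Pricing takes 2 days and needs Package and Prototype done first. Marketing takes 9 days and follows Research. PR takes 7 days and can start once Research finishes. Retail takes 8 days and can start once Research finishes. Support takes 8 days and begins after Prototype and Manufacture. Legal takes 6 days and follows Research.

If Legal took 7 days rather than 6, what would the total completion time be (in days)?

Baseline: Research→Manufacture→Support = 8+12+8 = 28 → 28 days.
Legal is off the critical path — its longest chain is 14 days, giving 14 of slack.
No other chain overtakes it, so the finish is 28 days.

28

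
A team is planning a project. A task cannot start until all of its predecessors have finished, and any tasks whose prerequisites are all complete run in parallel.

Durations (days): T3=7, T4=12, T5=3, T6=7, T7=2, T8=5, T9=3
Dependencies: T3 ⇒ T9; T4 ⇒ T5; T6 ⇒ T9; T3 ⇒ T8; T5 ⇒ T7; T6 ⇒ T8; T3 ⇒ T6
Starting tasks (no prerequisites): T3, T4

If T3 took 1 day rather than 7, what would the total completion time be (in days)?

Baseline: T3→T6→T8 = 7+7+5 = 19 → 19 days.
T3 is on the critical path; changing it to 1 makes that path 13 days.
New critical path: T4→T5→T7 = 12+3+2 = 17 ⇒ 17 days.

17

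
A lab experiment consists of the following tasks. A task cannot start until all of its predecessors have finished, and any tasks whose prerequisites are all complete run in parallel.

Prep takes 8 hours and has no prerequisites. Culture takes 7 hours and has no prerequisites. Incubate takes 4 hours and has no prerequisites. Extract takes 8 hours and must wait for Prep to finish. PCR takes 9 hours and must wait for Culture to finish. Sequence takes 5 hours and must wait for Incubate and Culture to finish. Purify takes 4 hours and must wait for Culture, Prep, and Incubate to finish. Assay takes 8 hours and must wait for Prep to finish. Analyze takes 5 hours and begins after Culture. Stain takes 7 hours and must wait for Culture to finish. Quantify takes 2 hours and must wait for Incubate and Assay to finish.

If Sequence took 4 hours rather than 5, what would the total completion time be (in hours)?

18

Critical path before the change: Prep→Assay→Quantify = 8+8+2 = 18 giving 18 hours.
Sequence is off the critical path — its longest chain is 12 hours, giving 6 of slack.
No other chain overtakes it, so the finish is 18 hours.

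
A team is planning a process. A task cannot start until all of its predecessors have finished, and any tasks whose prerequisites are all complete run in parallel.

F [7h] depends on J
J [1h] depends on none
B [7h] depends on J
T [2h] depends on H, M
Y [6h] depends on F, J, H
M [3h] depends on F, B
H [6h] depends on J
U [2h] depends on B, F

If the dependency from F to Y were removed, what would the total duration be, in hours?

Original critical path: J→F→Y = 1+7+6 = 14 ⇒ 14 hours.
Without F→Y, Y's earliest start moves from 8 to 7.
The longest chain is now J→H→Y = 1+6+6 = 13, so the job takes 13 hours.

13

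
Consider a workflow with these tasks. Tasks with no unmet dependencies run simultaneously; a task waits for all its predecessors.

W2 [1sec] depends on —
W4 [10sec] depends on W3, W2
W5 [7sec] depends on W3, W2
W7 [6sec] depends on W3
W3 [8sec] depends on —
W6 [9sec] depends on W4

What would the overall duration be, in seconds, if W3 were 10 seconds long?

Baseline: W3→W4→W6 = 8+10+9 = 27 → 27 seconds.
Since W3 is critical, the +2 change carries straight to that chain (now 29 seconds).
The critical path is still W3→W4→W6; finish is now 29 seconds.

29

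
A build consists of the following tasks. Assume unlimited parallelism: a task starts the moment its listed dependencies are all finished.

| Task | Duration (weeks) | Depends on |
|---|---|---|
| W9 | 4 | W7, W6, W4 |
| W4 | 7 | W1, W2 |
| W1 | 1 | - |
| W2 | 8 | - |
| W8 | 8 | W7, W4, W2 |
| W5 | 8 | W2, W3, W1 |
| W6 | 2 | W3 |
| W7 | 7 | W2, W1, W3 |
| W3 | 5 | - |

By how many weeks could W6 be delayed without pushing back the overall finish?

W2→W4→W8 = 8+7+8 = 23 sets the makespan at 23 weeks.
Longest path through W6: 11 weeks (earliest finish 7, latest finish 19).
Float = 23 − 11 = 12.

12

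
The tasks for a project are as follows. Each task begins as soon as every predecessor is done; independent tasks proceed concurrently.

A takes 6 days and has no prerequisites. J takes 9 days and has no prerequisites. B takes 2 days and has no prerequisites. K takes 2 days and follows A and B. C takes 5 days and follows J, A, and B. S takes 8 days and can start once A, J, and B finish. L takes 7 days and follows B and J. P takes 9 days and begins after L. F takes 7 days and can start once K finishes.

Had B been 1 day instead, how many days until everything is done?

Critical path before the change: J→L→P = 9+7+9 = 25 giving 25 days.
The longest path through B is only 18 days, so B has float 7.
The critical path is still J→L→P; finish is now 25 days.

25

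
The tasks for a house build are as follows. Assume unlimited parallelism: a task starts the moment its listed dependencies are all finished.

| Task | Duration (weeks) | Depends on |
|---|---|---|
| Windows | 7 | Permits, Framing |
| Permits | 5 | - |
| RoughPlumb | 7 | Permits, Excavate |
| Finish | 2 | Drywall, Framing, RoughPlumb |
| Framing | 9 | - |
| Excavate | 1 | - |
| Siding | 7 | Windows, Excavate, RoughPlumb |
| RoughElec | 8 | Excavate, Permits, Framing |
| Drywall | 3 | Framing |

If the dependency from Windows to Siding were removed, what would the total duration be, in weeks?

19

Before: longest chain Framing→Windows→Siding = 9+7+7 = 23, finish 23.
Without Windows→Siding, Siding's earliest start moves from 16 to 12.
After: Permits→RoughPlumb→Siding = 5+7+7 = 19 → 19 weeks.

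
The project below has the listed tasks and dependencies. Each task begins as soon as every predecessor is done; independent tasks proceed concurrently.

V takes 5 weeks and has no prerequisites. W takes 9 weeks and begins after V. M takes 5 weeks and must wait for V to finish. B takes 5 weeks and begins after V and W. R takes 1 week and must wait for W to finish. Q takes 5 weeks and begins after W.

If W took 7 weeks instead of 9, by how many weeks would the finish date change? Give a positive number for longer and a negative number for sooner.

-2

The binding path is V→W→B = 5+9+5 = 19; finish at 19 weeks.
W is on the critical path; changing it to 7 makes that path 17 weeks.
The critical path is still V→W→B; finish is now 17 weeks.
Change in finish: 17 − 19 = -2 weeks.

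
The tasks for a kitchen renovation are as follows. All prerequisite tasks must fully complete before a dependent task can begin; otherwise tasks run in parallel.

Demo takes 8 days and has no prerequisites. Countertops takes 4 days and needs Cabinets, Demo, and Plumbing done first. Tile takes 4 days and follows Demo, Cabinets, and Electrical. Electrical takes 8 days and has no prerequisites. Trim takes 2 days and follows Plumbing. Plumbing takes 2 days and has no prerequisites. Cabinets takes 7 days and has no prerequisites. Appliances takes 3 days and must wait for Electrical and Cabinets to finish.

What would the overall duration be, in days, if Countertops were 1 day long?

12

Baseline: Demo→Countertops = 8+4 = 12 → 12 days.
Countertops is on the critical path; changing it to 1 makes that path 9 days.
Now Demo→Tile = 8+4 = 12 is longest, so the finish becomes 12 days.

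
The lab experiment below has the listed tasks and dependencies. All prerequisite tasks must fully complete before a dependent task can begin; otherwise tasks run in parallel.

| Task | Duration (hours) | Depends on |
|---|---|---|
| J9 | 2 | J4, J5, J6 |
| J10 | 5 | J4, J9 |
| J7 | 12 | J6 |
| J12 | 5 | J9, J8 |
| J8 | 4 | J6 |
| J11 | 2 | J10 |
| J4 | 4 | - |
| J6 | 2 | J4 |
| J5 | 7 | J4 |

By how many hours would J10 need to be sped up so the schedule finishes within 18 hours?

2

Current finish: 20 hours; target: 18.
J10 is on every critical path, so each hour cut from J10 cuts the finish by one (this holds down to a finish of 18).
Need 20 − 18 = 2 hours off J10 → J10 becomes 3 hours, finish becomes 18.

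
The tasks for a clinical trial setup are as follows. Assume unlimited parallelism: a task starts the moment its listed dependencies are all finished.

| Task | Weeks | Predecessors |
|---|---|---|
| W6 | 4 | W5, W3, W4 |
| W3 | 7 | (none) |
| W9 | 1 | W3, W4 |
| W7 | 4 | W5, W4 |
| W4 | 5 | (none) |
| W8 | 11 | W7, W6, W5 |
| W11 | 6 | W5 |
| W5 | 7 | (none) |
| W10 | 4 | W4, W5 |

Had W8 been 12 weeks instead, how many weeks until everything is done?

23

Actual critical path: W3→W6→W8 = 7+4+11 = 22 ⇒ 22 weeks.
Since W8 is critical, the +1 change carries straight to that chain (now 23 weeks).
That remains the longest chain; total 23 weeks.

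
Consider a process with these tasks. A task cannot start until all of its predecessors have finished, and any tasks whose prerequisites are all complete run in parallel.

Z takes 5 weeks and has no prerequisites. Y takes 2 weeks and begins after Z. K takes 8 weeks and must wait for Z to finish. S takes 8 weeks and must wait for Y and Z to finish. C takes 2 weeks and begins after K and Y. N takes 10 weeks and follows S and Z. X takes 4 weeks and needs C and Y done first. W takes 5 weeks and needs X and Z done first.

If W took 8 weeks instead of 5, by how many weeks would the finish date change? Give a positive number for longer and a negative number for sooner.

As given, the longest chain is Z→Y→S→N = 5+2+8+10 = 25, so the finish is 25 weeks.
W has 1 week of float (longest path through it is 24).
Now Z→K→C→X→W = 5+8+2+4+8 = 27 is longest, so the finish becomes 27 weeks.
Change in finish: 27 − 25 = +2 weeks.

2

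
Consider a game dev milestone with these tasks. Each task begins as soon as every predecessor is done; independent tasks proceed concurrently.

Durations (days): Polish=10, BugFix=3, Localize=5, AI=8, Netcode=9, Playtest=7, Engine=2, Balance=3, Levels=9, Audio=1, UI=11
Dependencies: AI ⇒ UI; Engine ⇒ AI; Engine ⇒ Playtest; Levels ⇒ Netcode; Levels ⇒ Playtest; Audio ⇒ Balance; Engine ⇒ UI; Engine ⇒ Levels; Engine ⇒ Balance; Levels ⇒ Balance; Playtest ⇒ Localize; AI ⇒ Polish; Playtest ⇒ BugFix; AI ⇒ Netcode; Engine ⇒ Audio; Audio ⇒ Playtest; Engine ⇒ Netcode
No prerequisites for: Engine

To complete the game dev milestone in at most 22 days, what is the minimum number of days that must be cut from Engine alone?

Current finish: 23 days; target: 22.
Engine is on every critical path, so each day cut from Engine cuts the finish by one (this holds down to a finish of 22).
Need 23 − 22 = 1 day off Engine → Engine becomes 1 day, finish becomes 22.

1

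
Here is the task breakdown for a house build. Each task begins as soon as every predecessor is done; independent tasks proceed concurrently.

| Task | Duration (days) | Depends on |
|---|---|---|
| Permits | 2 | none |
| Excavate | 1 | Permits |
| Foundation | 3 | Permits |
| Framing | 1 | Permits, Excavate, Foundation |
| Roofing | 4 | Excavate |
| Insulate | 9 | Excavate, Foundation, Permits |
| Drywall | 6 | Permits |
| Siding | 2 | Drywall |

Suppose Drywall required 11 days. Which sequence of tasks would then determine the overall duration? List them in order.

Permits, Drywall, Siding

Critical path before the change: Permits→Foundation→Insulate = 2+3+9 = 14 giving 14 days.
Drywall has 4 days of float (longest path through it is 10).
Now Permits→Drywall→Siding = 2+11+2 = 15 is longest, so the finish becomes 15 days.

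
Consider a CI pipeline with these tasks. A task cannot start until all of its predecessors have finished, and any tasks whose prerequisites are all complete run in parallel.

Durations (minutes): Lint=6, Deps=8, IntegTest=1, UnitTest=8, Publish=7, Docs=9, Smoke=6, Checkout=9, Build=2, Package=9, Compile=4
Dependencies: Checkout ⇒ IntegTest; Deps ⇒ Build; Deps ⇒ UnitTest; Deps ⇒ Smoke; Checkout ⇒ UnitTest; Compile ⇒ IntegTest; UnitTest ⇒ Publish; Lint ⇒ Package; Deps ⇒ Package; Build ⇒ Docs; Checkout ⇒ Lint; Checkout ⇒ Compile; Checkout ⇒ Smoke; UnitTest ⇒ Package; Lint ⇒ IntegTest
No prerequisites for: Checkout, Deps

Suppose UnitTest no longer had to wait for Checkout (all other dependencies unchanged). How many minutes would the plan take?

Original critical path: Checkout→UnitTest→Package = 9+8+9 = 26 ⇒ 26 minutes.
Without Checkout→UnitTest, UnitTest's earliest start moves from 9 to 8.
After: Deps→UnitTest→Package = 8+8+9 = 25 → 25 minutes.

25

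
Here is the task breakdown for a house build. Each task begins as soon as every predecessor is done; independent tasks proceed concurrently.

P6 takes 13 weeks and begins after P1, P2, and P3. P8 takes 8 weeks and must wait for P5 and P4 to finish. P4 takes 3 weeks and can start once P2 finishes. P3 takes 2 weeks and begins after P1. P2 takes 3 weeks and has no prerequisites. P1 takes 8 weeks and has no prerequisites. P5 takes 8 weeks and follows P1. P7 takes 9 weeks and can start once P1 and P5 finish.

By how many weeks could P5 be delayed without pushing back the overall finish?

0

P1→P5→P7 = 8+8+9 = 25 sets the makespan at 25 weeks.
Longest path through P5: 25 weeks (earliest finish 16, latest finish 16).
Slack of P5 = 8 − 8 = 0 weeks.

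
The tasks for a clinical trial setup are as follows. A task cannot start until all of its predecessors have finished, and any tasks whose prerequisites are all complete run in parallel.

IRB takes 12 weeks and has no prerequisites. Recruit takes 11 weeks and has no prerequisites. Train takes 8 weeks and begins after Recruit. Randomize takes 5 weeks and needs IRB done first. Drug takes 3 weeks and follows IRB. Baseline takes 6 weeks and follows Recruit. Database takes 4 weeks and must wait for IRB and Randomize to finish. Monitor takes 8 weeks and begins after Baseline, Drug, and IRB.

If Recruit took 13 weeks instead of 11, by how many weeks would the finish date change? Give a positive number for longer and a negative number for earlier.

2

Baseline: Recruit→Baseline→Monitor = 11+6+8 = 25 → 25 weeks.
Recruit is on the critical path; changing it to 13 makes that path 27 weeks.
The critical path is still Recruit→Baseline→Monitor; finish is now 27 weeks.
Change in finish: 27 − 25 = +2 weeks.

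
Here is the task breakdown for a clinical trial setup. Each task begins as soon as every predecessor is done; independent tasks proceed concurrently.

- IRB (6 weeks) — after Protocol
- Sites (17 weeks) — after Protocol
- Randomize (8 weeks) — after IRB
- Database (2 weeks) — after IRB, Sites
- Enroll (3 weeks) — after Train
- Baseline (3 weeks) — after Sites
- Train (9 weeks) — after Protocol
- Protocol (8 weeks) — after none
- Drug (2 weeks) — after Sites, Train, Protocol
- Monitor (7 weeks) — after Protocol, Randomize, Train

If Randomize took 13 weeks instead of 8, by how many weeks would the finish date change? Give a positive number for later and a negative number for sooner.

5

Baseline: Protocol→IRB→Randomize→Monitor = 8+6+8+7 = 29 → 29 weeks.
Randomize lies on that path, so at 13 weeks the path becomes 34 weeks.
The critical path is still Protocol→IRB→Randomize→Monitor; finish is now 34 weeks.
Change in finish: 34 − 29 = +5 weeks.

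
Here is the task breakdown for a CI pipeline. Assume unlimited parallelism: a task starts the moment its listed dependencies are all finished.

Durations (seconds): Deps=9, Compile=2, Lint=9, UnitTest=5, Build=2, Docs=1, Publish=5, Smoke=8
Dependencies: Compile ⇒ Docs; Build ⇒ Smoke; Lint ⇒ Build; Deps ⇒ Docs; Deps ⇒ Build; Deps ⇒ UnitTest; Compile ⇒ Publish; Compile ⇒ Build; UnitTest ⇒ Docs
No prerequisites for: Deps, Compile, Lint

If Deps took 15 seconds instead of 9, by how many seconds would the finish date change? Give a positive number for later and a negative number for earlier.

Baseline: Deps→Build→Smoke = 9+2+8 = 19 → 19 seconds.
Deps lies on that path, so at 15 seconds the path becomes 25 seconds.
No other chain overtakes it, so the finish is 25 seconds.
Change in finish: 25 − 19 = +6 seconds.

6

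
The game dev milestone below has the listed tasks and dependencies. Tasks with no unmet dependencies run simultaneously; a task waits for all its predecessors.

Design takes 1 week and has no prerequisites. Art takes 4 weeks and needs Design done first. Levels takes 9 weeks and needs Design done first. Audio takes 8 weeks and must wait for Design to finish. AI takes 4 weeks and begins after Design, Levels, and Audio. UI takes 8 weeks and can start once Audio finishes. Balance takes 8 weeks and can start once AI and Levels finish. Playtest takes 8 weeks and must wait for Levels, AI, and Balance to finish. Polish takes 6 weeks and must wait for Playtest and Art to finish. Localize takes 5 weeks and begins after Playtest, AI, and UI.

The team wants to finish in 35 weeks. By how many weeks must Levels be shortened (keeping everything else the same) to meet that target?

1

Current finish: 36 weeks; target: 35.
Levels is on every critical path, so each week cut from Levels cuts the finish by one (this holds down to a finish of 35).
Need 36 − 35 = 1 week off Levels → Levels becomes 8 weeks, finish becomes 35.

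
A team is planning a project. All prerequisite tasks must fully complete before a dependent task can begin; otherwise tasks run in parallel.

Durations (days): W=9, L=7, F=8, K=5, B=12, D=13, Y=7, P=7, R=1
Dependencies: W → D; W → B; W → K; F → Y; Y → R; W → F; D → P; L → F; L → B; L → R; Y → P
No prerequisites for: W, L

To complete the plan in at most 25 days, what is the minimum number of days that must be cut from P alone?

6

Current finish: 31 days; target: 25.
P is on every critical path, so each day cut from P cuts the finish by one (this holds down to a finish of 25).
Need 31 − 25 = 6 days off P → P becomes 1 day, finish becomes 25.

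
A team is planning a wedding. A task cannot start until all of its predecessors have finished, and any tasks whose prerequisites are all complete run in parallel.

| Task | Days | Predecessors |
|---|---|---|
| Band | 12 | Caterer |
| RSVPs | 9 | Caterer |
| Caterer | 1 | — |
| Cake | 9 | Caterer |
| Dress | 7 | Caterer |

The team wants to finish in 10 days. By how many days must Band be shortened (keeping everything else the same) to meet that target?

3

Current finish: 13 days; target: 10.
Band is on every critical path, so each day cut from Band cuts the finish by one (this holds down to a finish of 10).
Need 13 − 10 = 3 days off Band → Band becomes 9 days, finish becomes 10.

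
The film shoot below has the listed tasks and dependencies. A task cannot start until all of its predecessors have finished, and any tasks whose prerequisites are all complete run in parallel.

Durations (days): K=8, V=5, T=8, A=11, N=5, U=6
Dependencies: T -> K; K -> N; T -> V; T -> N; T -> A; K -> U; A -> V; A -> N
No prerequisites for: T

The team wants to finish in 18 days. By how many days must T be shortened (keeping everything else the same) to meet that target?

Current finish: 24 days; target: 18.
T is on every critical path, so each day cut from T cuts the finish by one (this holds down to a finish of 17).
Need 24 − 18 = 6 days off T → T becomes 2 days, finish becomes 18.

6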